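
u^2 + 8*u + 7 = (u + 1)*(u + 7)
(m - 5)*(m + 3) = m^2 - 2*m - 15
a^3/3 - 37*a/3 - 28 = (a/3 + 1)*(a - 7)*(a + 4)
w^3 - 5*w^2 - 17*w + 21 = (w - 7)*(w - 1)*(w + 3)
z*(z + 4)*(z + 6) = z^3 + 10*z^2 + 24*z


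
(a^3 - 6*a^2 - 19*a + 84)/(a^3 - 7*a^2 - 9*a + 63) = (a + 4)/(a + 3)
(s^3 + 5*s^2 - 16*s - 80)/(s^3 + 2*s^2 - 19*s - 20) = (s + 4)/(s + 1)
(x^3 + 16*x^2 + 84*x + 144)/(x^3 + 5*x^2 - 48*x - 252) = (x + 4)/(x - 7)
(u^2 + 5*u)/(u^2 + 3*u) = (u + 5)/(u + 3)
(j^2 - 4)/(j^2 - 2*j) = (j + 2)/j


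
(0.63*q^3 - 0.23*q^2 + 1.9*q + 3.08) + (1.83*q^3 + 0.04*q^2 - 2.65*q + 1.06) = 2.46*q^3 - 0.19*q^2 - 0.75*q + 4.14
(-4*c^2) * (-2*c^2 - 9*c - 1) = 8*c^4 + 36*c^3 + 4*c^2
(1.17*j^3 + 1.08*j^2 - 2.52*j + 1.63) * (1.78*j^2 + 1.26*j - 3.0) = 2.0826*j^5 + 3.3966*j^4 - 6.6348*j^3 - 3.5138*j^2 + 9.6138*j - 4.89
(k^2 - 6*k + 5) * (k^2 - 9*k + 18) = k^4 - 15*k^3 + 77*k^2 - 153*k + 90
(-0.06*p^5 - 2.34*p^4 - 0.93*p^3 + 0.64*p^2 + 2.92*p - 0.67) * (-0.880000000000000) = 0.0528*p^5 + 2.0592*p^4 + 0.8184*p^3 - 0.5632*p^2 - 2.5696*p + 0.5896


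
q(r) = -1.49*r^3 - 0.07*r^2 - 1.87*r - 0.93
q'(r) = -4.47*r^2 - 0.14*r - 1.87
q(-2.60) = 29.65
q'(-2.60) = -31.72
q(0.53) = -2.16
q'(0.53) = -3.20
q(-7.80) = 716.48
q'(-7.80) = -272.73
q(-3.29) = 57.53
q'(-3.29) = -49.79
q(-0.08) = -0.78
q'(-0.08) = -1.89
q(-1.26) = 4.30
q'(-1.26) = -8.79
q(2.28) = -23.22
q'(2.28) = -25.43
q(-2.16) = 17.80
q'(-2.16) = -22.42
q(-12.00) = 2586.15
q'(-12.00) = -643.87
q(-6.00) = 329.61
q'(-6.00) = -161.95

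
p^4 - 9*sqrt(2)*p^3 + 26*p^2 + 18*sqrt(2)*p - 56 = (p - 7*sqrt(2))*(p - 2*sqrt(2))*(p - sqrt(2))*(p + sqrt(2))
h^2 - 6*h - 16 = (h - 8)*(h + 2)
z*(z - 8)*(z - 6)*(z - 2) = z^4 - 16*z^3 + 76*z^2 - 96*z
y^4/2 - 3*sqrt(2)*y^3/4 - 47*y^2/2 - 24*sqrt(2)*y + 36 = (y/2 + sqrt(2))*(y - 6*sqrt(2))*(y - sqrt(2)/2)*(y + 3*sqrt(2))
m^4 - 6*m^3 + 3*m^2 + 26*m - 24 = (m - 4)*(m - 3)*(m - 1)*(m + 2)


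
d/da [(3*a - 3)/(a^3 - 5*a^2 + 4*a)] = 6*(2 - a)/(a^2*(a^2 - 8*a + 16))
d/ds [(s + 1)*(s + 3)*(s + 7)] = 3*s^2 + 22*s + 31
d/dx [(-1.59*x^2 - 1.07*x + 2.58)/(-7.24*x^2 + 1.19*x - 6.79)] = (-9.6389*x^2 + 58.9506*x + 4.1951)/(52.4176*x^4 - 17.2312*x^3 + 99.7353*x^2 - 16.1602*x + 46.1041)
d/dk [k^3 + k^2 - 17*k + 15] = 3*k^2 + 2*k - 17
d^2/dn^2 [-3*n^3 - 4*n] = -18*n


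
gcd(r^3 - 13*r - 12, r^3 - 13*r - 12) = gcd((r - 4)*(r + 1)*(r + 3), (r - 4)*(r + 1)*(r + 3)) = r^3 - 13*r - 12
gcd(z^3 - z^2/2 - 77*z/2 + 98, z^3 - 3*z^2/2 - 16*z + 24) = z - 4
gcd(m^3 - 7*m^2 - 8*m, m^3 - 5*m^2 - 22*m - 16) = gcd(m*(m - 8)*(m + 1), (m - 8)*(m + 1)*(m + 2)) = m^2 - 7*m - 8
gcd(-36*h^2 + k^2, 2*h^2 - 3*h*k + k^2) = 1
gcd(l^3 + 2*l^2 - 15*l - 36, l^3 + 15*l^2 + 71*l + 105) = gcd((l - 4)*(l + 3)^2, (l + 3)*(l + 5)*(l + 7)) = l + 3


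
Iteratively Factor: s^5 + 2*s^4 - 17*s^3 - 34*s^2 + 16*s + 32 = (s + 4)*(s^4 - 2*s^3 - 9*s^2 + 2*s + 8) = (s + 2)*(s + 4)*(s^3 - 4*s^2 - s + 4) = (s - 4)*(s + 2)*(s + 4)*(s^2 - 1) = (s - 4)*(s + 1)*(s + 2)*(s + 4)*(s - 1)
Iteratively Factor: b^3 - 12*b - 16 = (b - 4)*(b^2 + 4*b + 4) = (b - 4)*(b + 2)*(b + 2)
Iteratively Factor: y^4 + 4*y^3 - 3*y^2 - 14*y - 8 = (y + 1)*(y^3 + 3*y^2 - 6*y - 8) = (y + 1)*(y + 4)*(y^2 - y - 2) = (y + 1)^2*(y + 4)*(y - 2)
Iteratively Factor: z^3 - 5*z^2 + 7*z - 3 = (z - 1)*(z^2 - 4*z + 3) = (z - 3)*(z - 1)*(z - 1)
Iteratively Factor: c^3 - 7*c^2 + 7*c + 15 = (c - 3)*(c^2 - 4*c - 5) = (c - 5)*(c - 3)*(c + 1)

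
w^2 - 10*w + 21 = (w - 7)*(w - 3)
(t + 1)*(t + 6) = t^2 + 7*t + 6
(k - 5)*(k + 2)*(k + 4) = k^3 + k^2 - 22*k - 40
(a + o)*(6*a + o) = 6*a^2 + 7*a*o + o^2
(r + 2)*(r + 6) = r^2 + 8*r + 12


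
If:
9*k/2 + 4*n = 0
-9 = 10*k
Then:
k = -9/10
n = 81/80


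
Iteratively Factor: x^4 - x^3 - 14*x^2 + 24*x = (x + 4)*(x^3 - 5*x^2 + 6*x) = x*(x + 4)*(x^2 - 5*x + 6) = x*(x - 3)*(x + 4)*(x - 2)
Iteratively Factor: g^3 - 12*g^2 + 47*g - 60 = (g - 3)*(g^2 - 9*g + 20) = (g - 4)*(g - 3)*(g - 5)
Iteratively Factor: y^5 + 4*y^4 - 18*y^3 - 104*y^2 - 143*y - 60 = (y + 4)*(y^4 - 18*y^2 - 32*y - 15) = (y + 3)*(y + 4)*(y^3 - 3*y^2 - 9*y - 5) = (y + 1)*(y + 3)*(y + 4)*(y^2 - 4*y - 5) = (y + 1)^2*(y + 3)*(y + 4)*(y - 5)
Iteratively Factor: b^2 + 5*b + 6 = (b + 2)*(b + 3)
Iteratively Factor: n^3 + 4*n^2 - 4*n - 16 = (n + 2)*(n^2 + 2*n - 8) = (n + 2)*(n + 4)*(n - 2)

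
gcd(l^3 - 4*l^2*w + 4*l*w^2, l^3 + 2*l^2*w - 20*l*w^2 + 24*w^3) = l^2 - 4*l*w + 4*w^2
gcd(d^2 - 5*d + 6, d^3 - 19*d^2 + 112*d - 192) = d - 3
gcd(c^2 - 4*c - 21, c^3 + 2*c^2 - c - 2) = 1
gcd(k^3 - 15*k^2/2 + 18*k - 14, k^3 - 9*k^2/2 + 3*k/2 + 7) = k^2 - 11*k/2 + 7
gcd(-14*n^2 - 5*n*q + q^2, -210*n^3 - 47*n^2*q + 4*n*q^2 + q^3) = -7*n + q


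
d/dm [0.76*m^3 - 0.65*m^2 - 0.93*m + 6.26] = 2.28*m^2 - 1.3*m - 0.93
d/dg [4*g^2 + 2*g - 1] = 8*g + 2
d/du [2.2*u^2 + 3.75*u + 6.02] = 4.4*u + 3.75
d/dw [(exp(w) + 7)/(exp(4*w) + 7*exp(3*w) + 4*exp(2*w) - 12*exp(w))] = (-3*exp(4*w) - 42*exp(3*w) - 151*exp(2*w) - 56*exp(w) + 84)*exp(-w)/(exp(6*w) + 14*exp(5*w) + 57*exp(4*w) + 32*exp(3*w) - 152*exp(2*w) - 96*exp(w) + 144)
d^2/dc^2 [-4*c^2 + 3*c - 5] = -8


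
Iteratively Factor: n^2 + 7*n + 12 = (n + 3)*(n + 4)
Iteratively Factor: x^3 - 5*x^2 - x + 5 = (x - 5)*(x^2 - 1) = (x - 5)*(x + 1)*(x - 1)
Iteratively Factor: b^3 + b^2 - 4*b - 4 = (b + 1)*(b^2 - 4) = (b - 2)*(b + 1)*(b + 2)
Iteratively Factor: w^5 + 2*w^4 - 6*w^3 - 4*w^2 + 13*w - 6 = (w - 1)*(w^4 + 3*w^3 - 3*w^2 - 7*w + 6) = (w - 1)*(w + 3)*(w^3 - 3*w + 2) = (w - 1)^2*(w + 3)*(w^2 + w - 2) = (w - 1)^2*(w + 2)*(w + 3)*(w - 1)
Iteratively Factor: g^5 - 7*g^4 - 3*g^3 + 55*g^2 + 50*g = (g + 2)*(g^4 - 9*g^3 + 15*g^2 + 25*g) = (g - 5)*(g + 2)*(g^3 - 4*g^2 - 5*g) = (g - 5)^2*(g + 2)*(g^2 + g) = (g - 5)^2*(g + 1)*(g + 2)*(g)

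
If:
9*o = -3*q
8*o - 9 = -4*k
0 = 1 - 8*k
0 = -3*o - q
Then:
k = 1/8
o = 17/16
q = -51/16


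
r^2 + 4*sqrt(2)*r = r*(r + 4*sqrt(2))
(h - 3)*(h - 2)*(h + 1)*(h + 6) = h^4 + 2*h^3 - 23*h^2 + 12*h + 36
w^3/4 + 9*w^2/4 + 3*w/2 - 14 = (w/4 + 1)*(w - 2)*(w + 7)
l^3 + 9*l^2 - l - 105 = (l - 3)*(l + 5)*(l + 7)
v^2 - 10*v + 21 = (v - 7)*(v - 3)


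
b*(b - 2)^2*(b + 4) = b^4 - 12*b^2 + 16*b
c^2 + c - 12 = (c - 3)*(c + 4)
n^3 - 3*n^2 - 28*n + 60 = (n - 6)*(n - 2)*(n + 5)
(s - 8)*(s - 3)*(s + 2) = s^3 - 9*s^2 + 2*s + 48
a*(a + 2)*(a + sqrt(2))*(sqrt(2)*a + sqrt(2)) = sqrt(2)*a^4 + 2*a^3 + 3*sqrt(2)*a^3 + 2*sqrt(2)*a^2 + 6*a^2 + 4*a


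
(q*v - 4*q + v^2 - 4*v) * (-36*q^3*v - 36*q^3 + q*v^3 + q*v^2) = -36*q^4*v^2 + 108*q^4*v + 144*q^4 - 36*q^3*v^3 + 108*q^3*v^2 + 144*q^3*v + q^2*v^4 - 3*q^2*v^3 - 4*q^2*v^2 + q*v^5 - 3*q*v^4 - 4*q*v^3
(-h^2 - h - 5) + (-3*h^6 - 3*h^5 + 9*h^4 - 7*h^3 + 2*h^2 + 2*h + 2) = -3*h^6 - 3*h^5 + 9*h^4 - 7*h^3 + h^2 + h - 3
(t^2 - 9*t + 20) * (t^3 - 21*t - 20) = t^5 - 9*t^4 - t^3 + 169*t^2 - 240*t - 400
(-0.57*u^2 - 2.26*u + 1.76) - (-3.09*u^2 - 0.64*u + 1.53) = 2.52*u^2 - 1.62*u + 0.23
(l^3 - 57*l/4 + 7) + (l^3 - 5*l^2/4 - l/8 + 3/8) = 2*l^3 - 5*l^2/4 - 115*l/8 + 59/8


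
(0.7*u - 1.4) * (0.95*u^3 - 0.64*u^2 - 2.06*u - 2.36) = 0.665*u^4 - 1.778*u^3 - 0.546*u^2 + 1.232*u + 3.304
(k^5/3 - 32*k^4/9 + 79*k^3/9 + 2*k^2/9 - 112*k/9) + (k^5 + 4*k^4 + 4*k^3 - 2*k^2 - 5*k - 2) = 4*k^5/3 + 4*k^4/9 + 115*k^3/9 - 16*k^2/9 - 157*k/9 - 2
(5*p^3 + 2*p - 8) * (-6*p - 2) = -30*p^4 - 10*p^3 - 12*p^2 + 44*p + 16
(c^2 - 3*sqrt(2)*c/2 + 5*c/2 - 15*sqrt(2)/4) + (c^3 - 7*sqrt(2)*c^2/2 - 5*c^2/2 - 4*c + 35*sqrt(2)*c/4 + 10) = c^3 - 7*sqrt(2)*c^2/2 - 3*c^2/2 - 3*c/2 + 29*sqrt(2)*c/4 - 15*sqrt(2)/4 + 10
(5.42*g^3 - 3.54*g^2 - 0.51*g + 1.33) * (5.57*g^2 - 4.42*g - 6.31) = 30.1894*g^5 - 43.6742*g^4 - 21.3941*g^3 + 31.9997*g^2 - 2.6605*g - 8.3923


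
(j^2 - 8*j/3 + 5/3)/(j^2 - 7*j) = (3*j^2 - 8*j + 5)/(3*j*(j - 7))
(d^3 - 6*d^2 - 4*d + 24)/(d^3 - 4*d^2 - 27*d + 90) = (d^2 - 4)/(d^2 + 2*d - 15)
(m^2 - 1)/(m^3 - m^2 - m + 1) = 1/(m - 1)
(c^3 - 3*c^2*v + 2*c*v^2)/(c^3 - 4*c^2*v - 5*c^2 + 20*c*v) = (c^2 - 3*c*v + 2*v^2)/(c^2 - 4*c*v - 5*c + 20*v)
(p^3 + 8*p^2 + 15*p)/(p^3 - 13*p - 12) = p*(p + 5)/(p^2 - 3*p - 4)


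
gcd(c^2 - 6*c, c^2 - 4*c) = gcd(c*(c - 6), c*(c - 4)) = c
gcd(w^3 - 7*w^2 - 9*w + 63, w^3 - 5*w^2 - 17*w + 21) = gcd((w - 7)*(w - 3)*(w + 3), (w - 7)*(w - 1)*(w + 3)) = w^2 - 4*w - 21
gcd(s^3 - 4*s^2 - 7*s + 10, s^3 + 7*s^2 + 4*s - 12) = s^2 + s - 2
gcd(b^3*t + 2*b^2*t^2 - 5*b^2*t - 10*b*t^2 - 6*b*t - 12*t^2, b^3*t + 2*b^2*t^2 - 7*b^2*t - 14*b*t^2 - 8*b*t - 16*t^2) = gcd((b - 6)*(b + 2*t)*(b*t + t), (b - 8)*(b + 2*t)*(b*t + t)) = b^2*t + 2*b*t^2 + b*t + 2*t^2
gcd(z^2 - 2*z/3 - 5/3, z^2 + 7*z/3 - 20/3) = z - 5/3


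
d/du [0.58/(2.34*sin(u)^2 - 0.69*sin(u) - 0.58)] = (0.4002 - 2.7144*sin(u))*cos(u)/(-2.34*sin(u)^2 + 0.69*sin(u) + 0.58)^2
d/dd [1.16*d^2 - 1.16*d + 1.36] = 2.32*d - 1.16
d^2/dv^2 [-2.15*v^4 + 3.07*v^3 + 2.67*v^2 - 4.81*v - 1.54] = -25.8*v^2 + 18.42*v + 5.34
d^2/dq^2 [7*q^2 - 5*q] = 14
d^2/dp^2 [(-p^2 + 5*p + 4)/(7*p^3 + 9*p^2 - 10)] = 2*(-49*p^6 + 735*p^5 + 2121*p^4 + 1931*p^3 + 2802*p^2 + 2190*p + 260)/(343*p^9 + 1323*p^8 + 1701*p^7 - 741*p^6 - 3780*p^5 - 2430*p^4 + 2100*p^3 + 2700*p^2 - 1000)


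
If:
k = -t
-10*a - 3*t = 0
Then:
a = -3*t/10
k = -t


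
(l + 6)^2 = l^2 + 12*l + 36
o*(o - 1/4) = o^2 - o/4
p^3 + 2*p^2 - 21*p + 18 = (p - 3)*(p - 1)*(p + 6)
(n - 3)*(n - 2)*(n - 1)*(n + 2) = n^4 - 4*n^3 - n^2 + 16*n - 12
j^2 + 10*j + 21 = (j + 3)*(j + 7)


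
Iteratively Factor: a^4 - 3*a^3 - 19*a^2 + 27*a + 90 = (a - 5)*(a^3 + 2*a^2 - 9*a - 18) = (a - 5)*(a + 3)*(a^2 - a - 6) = (a - 5)*(a - 3)*(a + 3)*(a + 2)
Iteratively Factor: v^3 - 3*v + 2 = (v - 1)*(v^2 + v - 2) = (v - 1)^2*(v + 2)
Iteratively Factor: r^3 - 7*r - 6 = (r - 3)*(r^2 + 3*r + 2) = (r - 3)*(r + 2)*(r + 1)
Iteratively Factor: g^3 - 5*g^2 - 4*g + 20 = (g - 5)*(g^2 - 4) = (g - 5)*(g + 2)*(g - 2)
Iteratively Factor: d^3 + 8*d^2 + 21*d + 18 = (d + 3)*(d^2 + 5*d + 6) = (d + 2)*(d + 3)*(d + 3)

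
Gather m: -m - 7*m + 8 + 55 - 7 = 56 - 8*m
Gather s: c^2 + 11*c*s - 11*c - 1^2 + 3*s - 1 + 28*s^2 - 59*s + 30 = c^2 - 11*c + 28*s^2 + s*(11*c - 56) + 28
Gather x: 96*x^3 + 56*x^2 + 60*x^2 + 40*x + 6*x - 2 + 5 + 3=96*x^3 + 116*x^2 + 46*x + 6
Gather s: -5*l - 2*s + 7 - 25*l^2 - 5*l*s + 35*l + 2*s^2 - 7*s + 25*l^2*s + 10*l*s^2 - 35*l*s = -25*l^2 + 30*l + s^2*(10*l + 2) + s*(25*l^2 - 40*l - 9) + 7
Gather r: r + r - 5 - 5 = 2*r - 10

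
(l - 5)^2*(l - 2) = l^3 - 12*l^2 + 45*l - 50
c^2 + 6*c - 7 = (c - 1)*(c + 7)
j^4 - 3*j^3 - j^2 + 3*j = j*(j - 3)*(j - 1)*(j + 1)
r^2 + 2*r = r*(r + 2)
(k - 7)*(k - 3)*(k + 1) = k^3 - 9*k^2 + 11*k + 21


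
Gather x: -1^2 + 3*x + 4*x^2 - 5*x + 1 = 4*x^2 - 2*x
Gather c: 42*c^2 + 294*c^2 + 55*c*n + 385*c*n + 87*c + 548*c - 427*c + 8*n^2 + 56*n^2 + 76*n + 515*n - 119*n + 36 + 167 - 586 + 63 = 336*c^2 + c*(440*n + 208) + 64*n^2 + 472*n - 320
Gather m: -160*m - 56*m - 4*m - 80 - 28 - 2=-220*m - 110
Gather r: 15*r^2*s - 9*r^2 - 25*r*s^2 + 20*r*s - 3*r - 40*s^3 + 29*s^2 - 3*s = r^2*(15*s - 9) + r*(-25*s^2 + 20*s - 3) - 40*s^3 + 29*s^2 - 3*s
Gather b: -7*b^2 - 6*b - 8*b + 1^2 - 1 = -7*b^2 - 14*b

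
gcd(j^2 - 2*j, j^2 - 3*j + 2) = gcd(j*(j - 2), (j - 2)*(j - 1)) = j - 2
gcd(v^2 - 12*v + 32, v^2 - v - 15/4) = 1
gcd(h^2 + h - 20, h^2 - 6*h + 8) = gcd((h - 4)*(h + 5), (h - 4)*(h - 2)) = h - 4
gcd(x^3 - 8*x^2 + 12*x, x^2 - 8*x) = x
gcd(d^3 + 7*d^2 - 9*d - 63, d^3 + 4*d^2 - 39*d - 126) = d^2 + 10*d + 21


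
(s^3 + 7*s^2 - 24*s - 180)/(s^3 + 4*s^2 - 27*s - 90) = (s + 6)/(s + 3)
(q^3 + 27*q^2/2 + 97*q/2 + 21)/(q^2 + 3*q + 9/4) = 2*(2*q^3 + 27*q^2 + 97*q + 42)/(4*q^2 + 12*q + 9)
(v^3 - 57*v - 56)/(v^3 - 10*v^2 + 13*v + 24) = (v + 7)/(v - 3)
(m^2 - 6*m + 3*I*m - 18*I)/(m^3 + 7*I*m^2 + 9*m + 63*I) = (m - 6)/(m^2 + 4*I*m + 21)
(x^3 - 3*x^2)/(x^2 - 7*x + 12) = x^2/(x - 4)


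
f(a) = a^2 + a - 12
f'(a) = 2*a + 1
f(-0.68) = -12.22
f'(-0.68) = -0.36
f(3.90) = 7.11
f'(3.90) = 8.80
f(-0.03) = -12.03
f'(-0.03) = 0.94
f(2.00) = -6.00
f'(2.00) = 5.00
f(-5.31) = 10.89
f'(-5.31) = -9.62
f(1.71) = -7.37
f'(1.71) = 4.42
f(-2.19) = -9.39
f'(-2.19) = -3.38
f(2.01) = -5.95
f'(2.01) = 5.02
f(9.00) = 78.00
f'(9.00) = 19.00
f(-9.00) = 60.00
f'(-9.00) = -17.00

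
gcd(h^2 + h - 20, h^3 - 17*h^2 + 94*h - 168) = h - 4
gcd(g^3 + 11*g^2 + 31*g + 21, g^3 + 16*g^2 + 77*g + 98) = g + 7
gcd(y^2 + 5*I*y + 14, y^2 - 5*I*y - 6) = y - 2*I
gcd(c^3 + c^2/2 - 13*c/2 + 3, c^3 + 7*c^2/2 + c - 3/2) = c^2 + 5*c/2 - 3/2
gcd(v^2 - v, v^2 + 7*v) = v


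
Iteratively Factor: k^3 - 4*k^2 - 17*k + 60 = (k - 5)*(k^2 + k - 12) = (k - 5)*(k + 4)*(k - 3)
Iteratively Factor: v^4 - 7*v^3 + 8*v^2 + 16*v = (v - 4)*(v^3 - 3*v^2 - 4*v) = (v - 4)*(v + 1)*(v^2 - 4*v) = v*(v - 4)*(v + 1)*(v - 4)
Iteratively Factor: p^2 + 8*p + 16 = (p + 4)*(p + 4)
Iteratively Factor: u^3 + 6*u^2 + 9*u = (u)*(u^2 + 6*u + 9) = u*(u + 3)*(u + 3)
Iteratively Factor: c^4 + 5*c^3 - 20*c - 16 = (c + 1)*(c^3 + 4*c^2 - 4*c - 16) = (c - 2)*(c + 1)*(c^2 + 6*c + 8) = (c - 2)*(c + 1)*(c + 2)*(c + 4)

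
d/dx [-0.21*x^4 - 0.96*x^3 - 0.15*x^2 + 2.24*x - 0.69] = -0.84*x^3 - 2.88*x^2 - 0.3*x + 2.24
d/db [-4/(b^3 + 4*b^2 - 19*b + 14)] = 4*(3*b^2 + 8*b - 19)/(b^3 + 4*b^2 - 19*b + 14)^2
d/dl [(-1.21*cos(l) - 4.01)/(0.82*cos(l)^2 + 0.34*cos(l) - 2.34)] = (0.9922*sin(l)^2 - 6.5764*cos(l) - 5.187)*sin(l)/(0.82*cos(l)^2 + 0.34*cos(l) - 2.34)^2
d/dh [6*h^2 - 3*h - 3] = 12*h - 3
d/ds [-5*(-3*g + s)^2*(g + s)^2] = 10*(-2*g + 2*s)*(g + s)*(3*g - s)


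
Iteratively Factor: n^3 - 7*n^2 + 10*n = (n)*(n^2 - 7*n + 10) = n*(n - 5)*(n - 2)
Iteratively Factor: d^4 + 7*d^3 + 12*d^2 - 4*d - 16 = (d + 2)*(d^3 + 5*d^2 + 2*d - 8) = (d - 1)*(d + 2)*(d^2 + 6*d + 8) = (d - 1)*(d + 2)*(d + 4)*(d + 2)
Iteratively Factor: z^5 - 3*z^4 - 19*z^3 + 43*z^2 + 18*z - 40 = (z - 2)*(z^4 - z^3 - 21*z^2 + z + 20) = (z - 2)*(z + 4)*(z^3 - 5*z^2 - z + 5) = (z - 5)*(z - 2)*(z + 4)*(z^2 - 1) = (z - 5)*(z - 2)*(z + 1)*(z + 4)*(z - 1)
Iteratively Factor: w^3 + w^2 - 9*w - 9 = (w - 3)*(w^2 + 4*w + 3) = (w - 3)*(w + 3)*(w + 1)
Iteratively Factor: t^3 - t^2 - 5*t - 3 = (t + 1)*(t^2 - 2*t - 3) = (t - 3)*(t + 1)*(t + 1)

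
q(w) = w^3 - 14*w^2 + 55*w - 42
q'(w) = 3*w^2 - 28*w + 55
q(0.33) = -25.34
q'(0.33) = 46.09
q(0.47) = -19.14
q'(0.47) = 42.50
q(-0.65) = -83.94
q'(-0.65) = 74.47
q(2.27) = 22.41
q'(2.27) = 6.90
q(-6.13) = -1135.57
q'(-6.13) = 339.37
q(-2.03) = -219.71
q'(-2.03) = 124.20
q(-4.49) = -661.71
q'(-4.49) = 241.20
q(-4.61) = -691.05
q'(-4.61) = 247.84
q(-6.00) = -1092.00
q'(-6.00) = 331.00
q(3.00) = 24.00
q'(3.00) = -2.00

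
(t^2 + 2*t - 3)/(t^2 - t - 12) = (t - 1)/(t - 4)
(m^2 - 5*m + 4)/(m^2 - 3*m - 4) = (m - 1)/(m + 1)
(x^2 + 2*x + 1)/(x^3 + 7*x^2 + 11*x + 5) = 1/(x + 5)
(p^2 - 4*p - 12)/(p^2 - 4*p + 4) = (p^2 - 4*p - 12)/(p^2 - 4*p + 4)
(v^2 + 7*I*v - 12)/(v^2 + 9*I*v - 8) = (v^2 + 7*I*v - 12)/(v^2 + 9*I*v - 8)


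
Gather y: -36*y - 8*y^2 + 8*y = -8*y^2 - 28*y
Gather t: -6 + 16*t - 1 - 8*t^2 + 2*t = -8*t^2 + 18*t - 7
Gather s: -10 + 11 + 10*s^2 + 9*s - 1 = 10*s^2 + 9*s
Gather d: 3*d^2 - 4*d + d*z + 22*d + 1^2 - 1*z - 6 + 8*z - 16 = 3*d^2 + d*(z + 18) + 7*z - 21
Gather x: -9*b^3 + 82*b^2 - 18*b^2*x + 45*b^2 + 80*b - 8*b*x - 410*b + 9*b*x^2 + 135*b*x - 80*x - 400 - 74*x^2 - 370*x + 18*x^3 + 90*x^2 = -9*b^3 + 127*b^2 - 330*b + 18*x^3 + x^2*(9*b + 16) + x*(-18*b^2 + 127*b - 450) - 400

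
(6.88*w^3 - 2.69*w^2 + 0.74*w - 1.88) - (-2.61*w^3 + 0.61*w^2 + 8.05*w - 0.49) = 9.49*w^3 - 3.3*w^2 - 7.31*w - 1.39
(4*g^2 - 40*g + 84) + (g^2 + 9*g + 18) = 5*g^2 - 31*g + 102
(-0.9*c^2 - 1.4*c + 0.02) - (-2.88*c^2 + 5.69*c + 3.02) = 1.98*c^2 - 7.09*c - 3.0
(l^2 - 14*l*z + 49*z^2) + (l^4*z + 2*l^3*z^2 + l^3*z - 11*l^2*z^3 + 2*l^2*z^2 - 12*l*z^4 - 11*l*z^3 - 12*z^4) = l^4*z + 2*l^3*z^2 + l^3*z - 11*l^2*z^3 + 2*l^2*z^2 + l^2 - 12*l*z^4 - 11*l*z^3 - 14*l*z - 12*z^4 + 49*z^2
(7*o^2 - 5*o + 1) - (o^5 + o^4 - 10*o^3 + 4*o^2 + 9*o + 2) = -o^5 - o^4 + 10*o^3 + 3*o^2 - 14*o - 1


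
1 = 1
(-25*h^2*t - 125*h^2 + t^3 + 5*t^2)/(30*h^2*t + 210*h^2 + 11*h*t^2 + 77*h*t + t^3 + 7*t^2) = (-5*h*t - 25*h + t^2 + 5*t)/(6*h*t + 42*h + t^2 + 7*t)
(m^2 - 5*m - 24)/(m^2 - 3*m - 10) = (-m^2 + 5*m + 24)/(-m^2 + 3*m + 10)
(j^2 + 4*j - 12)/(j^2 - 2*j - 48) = (j - 2)/(j - 8)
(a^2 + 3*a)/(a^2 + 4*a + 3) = a/(a + 1)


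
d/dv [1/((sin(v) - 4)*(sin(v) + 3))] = (-sin(2*v) + cos(v))/((sin(v) - 4)^2*(sin(v) + 3)^2)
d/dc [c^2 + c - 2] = 2*c + 1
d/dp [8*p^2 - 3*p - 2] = 16*p - 3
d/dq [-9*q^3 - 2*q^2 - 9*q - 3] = -27*q^2 - 4*q - 9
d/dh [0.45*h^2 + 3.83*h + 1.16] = 0.9*h + 3.83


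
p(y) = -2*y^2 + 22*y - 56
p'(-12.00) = 70.00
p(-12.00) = -608.00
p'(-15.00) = 82.00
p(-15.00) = -836.00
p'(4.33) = 4.68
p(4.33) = 1.76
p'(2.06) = 13.76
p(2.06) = -19.17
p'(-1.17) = 26.68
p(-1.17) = -84.48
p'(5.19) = 1.24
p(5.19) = 4.31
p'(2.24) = 13.04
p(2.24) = -16.76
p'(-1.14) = 26.56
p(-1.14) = -83.68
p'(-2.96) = 33.84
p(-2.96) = -138.64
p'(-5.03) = 42.12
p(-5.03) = -217.26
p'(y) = 22 - 4*y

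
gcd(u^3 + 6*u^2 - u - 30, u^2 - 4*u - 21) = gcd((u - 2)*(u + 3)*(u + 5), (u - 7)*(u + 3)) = u + 3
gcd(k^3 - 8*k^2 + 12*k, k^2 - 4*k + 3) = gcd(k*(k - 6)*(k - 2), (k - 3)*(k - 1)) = 1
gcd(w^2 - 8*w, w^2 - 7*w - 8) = w - 8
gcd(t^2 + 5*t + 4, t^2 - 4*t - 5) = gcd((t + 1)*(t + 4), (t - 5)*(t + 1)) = t + 1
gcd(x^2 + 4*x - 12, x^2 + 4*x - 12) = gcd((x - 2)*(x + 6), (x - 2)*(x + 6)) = x^2 + 4*x - 12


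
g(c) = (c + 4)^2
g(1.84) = 34.11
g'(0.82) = 9.64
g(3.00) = 49.00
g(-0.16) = 14.75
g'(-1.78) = 4.44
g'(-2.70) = 2.60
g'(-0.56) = 6.88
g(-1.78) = 4.93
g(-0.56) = 11.83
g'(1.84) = 11.68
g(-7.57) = 12.74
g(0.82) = 23.23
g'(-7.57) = -7.14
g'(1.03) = 10.06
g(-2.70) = 1.69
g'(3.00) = 14.00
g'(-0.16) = 7.68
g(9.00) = 169.00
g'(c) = 2*c + 8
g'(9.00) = 26.00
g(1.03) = 25.30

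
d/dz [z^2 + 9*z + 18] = 2*z + 9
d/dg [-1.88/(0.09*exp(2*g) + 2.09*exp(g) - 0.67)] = (0.3384*exp(g) + 3.9292)*exp(g)/(0.09*exp(2*g) + 2.09*exp(g) - 0.67)^2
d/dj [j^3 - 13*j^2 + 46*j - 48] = 3*j^2 - 26*j + 46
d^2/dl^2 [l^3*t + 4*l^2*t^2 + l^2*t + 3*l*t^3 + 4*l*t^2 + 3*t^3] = 2*t*(3*l + 4*t + 1)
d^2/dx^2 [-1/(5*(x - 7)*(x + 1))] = 2*(-(x - 7)^2 - (x - 7)*(x + 1) - (x + 1)^2)/(5*(x - 7)^3*(x + 1)^3)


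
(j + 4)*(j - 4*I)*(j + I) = j^3 + 4*j^2 - 3*I*j^2 + 4*j - 12*I*j + 16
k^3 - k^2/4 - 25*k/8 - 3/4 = (k - 2)*(k + 1/4)*(k + 3/2)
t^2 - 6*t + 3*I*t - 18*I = (t - 6)*(t + 3*I)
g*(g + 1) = g^2 + g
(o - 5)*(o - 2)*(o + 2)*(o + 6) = o^4 + o^3 - 34*o^2 - 4*o + 120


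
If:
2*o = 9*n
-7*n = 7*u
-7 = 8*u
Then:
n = 7/8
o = 63/16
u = -7/8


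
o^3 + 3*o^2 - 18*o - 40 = (o - 4)*(o + 2)*(o + 5)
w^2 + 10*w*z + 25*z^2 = (w + 5*z)^2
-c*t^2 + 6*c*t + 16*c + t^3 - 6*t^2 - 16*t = (-c + t)*(t - 8)*(t + 2)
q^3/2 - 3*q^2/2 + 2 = (q/2 + 1/2)*(q - 2)^2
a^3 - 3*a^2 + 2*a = a*(a - 2)*(a - 1)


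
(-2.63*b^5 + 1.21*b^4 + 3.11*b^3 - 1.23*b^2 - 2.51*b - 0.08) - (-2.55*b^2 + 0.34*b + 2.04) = -2.63*b^5 + 1.21*b^4 + 3.11*b^3 + 1.32*b^2 - 2.85*b - 2.12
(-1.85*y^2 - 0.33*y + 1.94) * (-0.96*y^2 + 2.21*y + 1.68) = 1.776*y^4 - 3.7717*y^3 - 5.6997*y^2 + 3.733*y + 3.2592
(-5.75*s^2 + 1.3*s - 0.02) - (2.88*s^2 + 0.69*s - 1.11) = -8.63*s^2 + 0.61*s + 1.09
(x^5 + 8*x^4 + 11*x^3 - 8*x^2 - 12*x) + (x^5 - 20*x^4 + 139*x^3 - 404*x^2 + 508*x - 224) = 2*x^5 - 12*x^4 + 150*x^3 - 412*x^2 + 496*x - 224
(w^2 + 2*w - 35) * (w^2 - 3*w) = w^4 - w^3 - 41*w^2 + 105*w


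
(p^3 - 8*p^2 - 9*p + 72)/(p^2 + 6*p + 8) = (p^3 - 8*p^2 - 9*p + 72)/(p^2 + 6*p + 8)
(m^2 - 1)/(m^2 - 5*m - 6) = (m - 1)/(m - 6)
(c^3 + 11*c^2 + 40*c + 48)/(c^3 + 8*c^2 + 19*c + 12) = (c + 4)/(c + 1)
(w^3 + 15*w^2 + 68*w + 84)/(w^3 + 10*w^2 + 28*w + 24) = (w + 7)/(w + 2)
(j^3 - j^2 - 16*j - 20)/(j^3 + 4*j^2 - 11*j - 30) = (j^2 - 3*j - 10)/(j^2 + 2*j - 15)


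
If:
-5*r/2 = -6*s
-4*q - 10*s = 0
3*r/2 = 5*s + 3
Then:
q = 75/14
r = -36/7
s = -15/7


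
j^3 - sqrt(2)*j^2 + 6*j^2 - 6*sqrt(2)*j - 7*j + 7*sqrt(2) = (j - 1)*(j + 7)*(j - sqrt(2))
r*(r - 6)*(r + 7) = r^3 + r^2 - 42*r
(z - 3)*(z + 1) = z^2 - 2*z - 3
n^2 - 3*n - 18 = (n - 6)*(n + 3)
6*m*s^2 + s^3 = s^2*(6*m + s)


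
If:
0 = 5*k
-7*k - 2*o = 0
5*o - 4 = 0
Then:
No Solution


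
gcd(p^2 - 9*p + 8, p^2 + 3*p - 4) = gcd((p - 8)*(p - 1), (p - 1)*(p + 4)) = p - 1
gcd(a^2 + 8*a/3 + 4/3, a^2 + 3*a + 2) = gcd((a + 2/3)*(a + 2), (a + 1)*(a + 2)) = a + 2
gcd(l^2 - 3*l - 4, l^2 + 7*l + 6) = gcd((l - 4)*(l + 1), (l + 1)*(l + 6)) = l + 1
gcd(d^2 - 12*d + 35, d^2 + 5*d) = 1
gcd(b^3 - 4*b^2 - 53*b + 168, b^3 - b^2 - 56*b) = b^2 - b - 56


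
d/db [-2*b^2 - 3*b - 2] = -4*b - 3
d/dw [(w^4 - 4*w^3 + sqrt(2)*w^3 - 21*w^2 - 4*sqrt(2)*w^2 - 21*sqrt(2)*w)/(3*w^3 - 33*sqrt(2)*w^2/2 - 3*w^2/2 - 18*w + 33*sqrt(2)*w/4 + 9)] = 2*(4*w^6 - 44*sqrt(2)*w^5 - 4*w^5 - 24*w^4 + 135*sqrt(2)*w^4 + 32*sqrt(2)*w^3 + 284*w^3 - 652*w^2 - 141*sqrt(2)*w^2 - 504*w - 96*sqrt(2)*w - 252*sqrt(2))/(3*(8*w^6 - 88*sqrt(2)*w^5 - 8*w^5 + 88*sqrt(2)*w^4 + 390*w^4 - 388*w^3 + 506*sqrt(2)*w^3 - 528*sqrt(2)*w^2 + 385*w^2 - 288*w + 132*sqrt(2)*w + 72))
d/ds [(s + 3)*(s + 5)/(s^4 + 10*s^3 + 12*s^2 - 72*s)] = 2*(-s^4 - 11*s^3 - 44*s^2 - 45*s + 90)/(s^2*(s^5 + 14*s^4 + 40*s^3 - 144*s^2 - 432*s + 864))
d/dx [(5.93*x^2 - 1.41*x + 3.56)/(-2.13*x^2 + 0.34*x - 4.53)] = (-0.9871*x^2 - 38.5602*x + 5.1769)/(4.5369*x^4 - 1.4484*x^3 + 19.4134*x^2 - 3.0804*x + 20.5209)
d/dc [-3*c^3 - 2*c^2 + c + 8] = -9*c^2 - 4*c + 1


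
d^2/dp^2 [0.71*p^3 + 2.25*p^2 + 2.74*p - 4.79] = 4.26*p + 4.5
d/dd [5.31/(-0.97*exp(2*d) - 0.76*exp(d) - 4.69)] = (10.3014*exp(d) + 4.0356)*exp(d)/(0.97*exp(2*d) + 0.76*exp(d) + 4.69)^2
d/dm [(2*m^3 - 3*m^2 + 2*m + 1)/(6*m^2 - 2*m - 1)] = 2*m*(6*m^3 - 4*m^2 - 6*m - 3)/(36*m^4 - 24*m^3 - 8*m^2 + 4*m + 1)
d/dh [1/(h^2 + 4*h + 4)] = 2*(-h - 2)/(h^2 + 4*h + 4)^2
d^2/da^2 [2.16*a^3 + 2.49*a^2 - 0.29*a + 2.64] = 12.96*a + 4.98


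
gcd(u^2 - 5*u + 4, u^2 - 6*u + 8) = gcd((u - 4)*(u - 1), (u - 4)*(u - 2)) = u - 4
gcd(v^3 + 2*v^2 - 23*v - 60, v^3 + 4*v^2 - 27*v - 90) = v^2 - 2*v - 15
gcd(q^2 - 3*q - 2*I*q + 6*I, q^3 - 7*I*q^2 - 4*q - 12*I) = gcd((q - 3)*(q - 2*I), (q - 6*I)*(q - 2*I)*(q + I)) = q - 2*I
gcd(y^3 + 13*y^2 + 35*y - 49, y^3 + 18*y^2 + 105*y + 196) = y^2 + 14*y + 49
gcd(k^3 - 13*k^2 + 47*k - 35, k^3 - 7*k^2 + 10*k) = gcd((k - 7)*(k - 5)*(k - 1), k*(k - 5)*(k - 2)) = k - 5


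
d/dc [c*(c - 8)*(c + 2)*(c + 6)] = 4*c^3 - 104*c - 96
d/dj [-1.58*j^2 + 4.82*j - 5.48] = 4.82 - 3.16*j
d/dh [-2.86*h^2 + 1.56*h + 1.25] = 1.56 - 5.72*h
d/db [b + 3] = 1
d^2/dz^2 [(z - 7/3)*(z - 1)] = 2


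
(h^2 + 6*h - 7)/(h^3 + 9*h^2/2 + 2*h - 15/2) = 2*(h + 7)/(2*h^2 + 11*h + 15)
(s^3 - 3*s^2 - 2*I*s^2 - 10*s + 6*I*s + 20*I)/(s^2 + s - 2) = (s^2 - s*(5 + 2*I) + 10*I)/(s - 1)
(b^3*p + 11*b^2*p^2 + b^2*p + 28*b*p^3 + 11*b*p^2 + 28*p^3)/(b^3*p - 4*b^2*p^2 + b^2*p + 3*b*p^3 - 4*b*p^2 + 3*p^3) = (b^2 + 11*b*p + 28*p^2)/(b^2 - 4*b*p + 3*p^2)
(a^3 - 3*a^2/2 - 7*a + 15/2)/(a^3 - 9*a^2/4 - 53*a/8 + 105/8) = 4*(a - 1)/(4*a - 7)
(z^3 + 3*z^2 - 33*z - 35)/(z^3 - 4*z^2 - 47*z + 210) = (z + 1)/(z - 6)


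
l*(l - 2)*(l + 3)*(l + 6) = l^4 + 7*l^3 - 36*l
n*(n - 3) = n^2 - 3*n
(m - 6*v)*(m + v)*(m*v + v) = m^3*v - 5*m^2*v^2 + m^2*v - 6*m*v^3 - 5*m*v^2 - 6*v^3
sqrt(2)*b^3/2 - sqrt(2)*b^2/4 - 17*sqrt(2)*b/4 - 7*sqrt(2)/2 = (b - 7/2)*(b + 2)*(sqrt(2)*b/2 + sqrt(2)/2)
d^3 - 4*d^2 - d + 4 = (d - 4)*(d - 1)*(d + 1)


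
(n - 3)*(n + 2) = n^2 - n - 6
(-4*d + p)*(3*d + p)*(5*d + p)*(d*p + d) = -60*d^4*p - 60*d^4 - 17*d^3*p^2 - 17*d^3*p + 4*d^2*p^3 + 4*d^2*p^2 + d*p^4 + d*p^3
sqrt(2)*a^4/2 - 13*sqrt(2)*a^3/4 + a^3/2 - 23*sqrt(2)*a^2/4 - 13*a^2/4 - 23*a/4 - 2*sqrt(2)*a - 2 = (a - 8)*(a + 1/2)*(a + 1)*(sqrt(2)*a/2 + 1/2)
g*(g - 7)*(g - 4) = g^3 - 11*g^2 + 28*g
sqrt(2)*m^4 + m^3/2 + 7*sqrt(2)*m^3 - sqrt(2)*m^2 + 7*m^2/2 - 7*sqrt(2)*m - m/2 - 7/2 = (m - 1)*(m + 1)*(m + 7)*(sqrt(2)*m + 1/2)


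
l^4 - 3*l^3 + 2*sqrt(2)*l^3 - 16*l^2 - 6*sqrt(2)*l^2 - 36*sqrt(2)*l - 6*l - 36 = (l - 6)*(l + 3)*(l + sqrt(2))^2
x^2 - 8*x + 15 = (x - 5)*(x - 3)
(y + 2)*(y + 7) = y^2 + 9*y + 14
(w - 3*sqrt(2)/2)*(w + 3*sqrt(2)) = w^2 + 3*sqrt(2)*w/2 - 9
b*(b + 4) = b^2 + 4*b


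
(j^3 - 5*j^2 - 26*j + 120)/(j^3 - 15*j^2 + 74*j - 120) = (j + 5)/(j - 5)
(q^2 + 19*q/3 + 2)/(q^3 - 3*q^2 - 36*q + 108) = (q + 1/3)/(q^2 - 9*q + 18)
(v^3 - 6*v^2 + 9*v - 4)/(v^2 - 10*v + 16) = (v^3 - 6*v^2 + 9*v - 4)/(v^2 - 10*v + 16)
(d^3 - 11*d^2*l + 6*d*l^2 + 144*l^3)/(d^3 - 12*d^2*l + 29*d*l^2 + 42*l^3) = (d^2 - 5*d*l - 24*l^2)/(d^2 - 6*d*l - 7*l^2)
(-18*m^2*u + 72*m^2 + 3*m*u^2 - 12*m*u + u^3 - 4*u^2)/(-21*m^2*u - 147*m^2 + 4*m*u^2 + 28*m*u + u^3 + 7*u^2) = (6*m*u - 24*m + u^2 - 4*u)/(7*m*u + 49*m + u^2 + 7*u)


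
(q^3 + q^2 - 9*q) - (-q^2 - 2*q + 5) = q^3 + 2*q^2 - 7*q - 5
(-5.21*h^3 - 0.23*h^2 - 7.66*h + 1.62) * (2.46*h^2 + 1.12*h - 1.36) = -12.8166*h^5 - 6.401*h^4 - 12.0156*h^3 - 4.2812*h^2 + 12.232*h - 2.2032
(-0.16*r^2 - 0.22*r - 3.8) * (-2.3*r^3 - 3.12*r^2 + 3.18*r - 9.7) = 0.368*r^5 + 1.0052*r^4 + 8.9176*r^3 + 12.7084*r^2 - 9.95*r + 36.86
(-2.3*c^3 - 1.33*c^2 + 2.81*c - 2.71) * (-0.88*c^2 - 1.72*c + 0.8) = 2.024*c^5 + 5.1264*c^4 - 2.0252*c^3 - 3.5124*c^2 + 6.9092*c - 2.168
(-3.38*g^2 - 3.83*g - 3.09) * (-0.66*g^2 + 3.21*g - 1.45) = 2.2308*g^4 - 8.322*g^3 - 5.3539*g^2 - 4.3654*g + 4.4805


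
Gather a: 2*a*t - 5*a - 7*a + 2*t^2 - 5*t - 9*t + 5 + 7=a*(2*t - 12) + 2*t^2 - 14*t + 12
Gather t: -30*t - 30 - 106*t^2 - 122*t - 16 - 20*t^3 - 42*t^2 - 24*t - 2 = -20*t^3 - 148*t^2 - 176*t - 48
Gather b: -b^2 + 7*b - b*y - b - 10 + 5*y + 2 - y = -b^2 + b*(6 - y) + 4*y - 8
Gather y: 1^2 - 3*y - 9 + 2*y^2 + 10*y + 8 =2*y^2 + 7*y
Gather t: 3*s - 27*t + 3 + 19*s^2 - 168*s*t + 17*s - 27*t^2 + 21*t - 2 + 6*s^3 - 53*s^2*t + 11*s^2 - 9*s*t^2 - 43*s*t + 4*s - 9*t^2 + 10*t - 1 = 6*s^3 + 30*s^2 + 24*s + t^2*(-9*s - 36) + t*(-53*s^2 - 211*s + 4)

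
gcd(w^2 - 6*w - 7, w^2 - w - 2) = w + 1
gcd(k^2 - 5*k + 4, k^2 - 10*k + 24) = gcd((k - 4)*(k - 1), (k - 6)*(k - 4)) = k - 4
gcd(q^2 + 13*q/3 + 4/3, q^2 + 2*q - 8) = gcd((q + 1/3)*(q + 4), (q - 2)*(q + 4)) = q + 4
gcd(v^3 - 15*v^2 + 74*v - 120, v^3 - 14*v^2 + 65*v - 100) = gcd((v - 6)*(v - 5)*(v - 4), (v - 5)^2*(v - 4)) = v^2 - 9*v + 20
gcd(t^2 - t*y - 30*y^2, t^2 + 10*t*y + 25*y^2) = t + 5*y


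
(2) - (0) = 2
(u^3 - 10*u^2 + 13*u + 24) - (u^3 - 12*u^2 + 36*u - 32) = 2*u^2 - 23*u + 56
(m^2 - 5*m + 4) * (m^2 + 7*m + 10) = m^4 + 2*m^3 - 21*m^2 - 22*m + 40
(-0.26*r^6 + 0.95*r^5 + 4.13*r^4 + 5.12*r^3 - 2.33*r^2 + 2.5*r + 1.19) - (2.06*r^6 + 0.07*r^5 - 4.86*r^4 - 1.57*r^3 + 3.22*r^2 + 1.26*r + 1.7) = -2.32*r^6 + 0.88*r^5 + 8.99*r^4 + 6.69*r^3 - 5.55*r^2 + 1.24*r - 0.51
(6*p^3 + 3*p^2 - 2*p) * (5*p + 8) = 30*p^4 + 63*p^3 + 14*p^2 - 16*p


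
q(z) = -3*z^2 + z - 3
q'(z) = 1 - 6*z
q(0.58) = -3.43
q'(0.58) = -2.48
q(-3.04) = -33.76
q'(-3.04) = 19.24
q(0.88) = -4.44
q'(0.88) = -4.28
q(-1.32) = -9.55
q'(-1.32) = 8.92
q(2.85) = -24.52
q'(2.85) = -16.10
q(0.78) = -4.05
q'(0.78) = -3.68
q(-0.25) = -3.44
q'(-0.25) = 2.50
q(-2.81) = -29.50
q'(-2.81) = 17.86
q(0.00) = -3.00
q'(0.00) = 1.00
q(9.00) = -237.00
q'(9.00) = -53.00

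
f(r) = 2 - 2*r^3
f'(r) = -6*r^2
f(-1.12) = 4.81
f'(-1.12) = -7.53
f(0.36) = 1.91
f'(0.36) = -0.78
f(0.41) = 1.86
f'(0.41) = -1.01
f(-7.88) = 980.61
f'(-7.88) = -372.57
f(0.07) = 2.00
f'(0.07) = -0.03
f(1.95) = -12.83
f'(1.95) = -22.82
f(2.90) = -46.78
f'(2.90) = -50.46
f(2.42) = -26.34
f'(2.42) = -35.14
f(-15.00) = 6752.00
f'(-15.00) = -1350.00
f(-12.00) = 3458.00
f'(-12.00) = -864.00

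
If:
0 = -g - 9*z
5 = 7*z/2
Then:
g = -90/7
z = 10/7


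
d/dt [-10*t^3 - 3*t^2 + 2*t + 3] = -30*t^2 - 6*t + 2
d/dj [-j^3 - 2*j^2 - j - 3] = -3*j^2 - 4*j - 1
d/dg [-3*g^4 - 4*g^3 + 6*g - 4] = -12*g^3 - 12*g^2 + 6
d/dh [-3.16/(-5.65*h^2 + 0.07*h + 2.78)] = (0.2212 - 35.708*h)/(-5.65*h^2 + 0.07*h + 2.78)^2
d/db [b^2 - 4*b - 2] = 2*b - 4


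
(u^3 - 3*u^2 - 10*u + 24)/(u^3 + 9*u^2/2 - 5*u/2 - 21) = 2*(u - 4)/(2*u + 7)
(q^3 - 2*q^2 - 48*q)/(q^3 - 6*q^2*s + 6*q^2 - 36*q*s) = (q - 8)/(q - 6*s)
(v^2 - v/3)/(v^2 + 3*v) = (v - 1/3)/(v + 3)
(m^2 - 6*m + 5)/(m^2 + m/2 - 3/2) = 2*(m - 5)/(2*m + 3)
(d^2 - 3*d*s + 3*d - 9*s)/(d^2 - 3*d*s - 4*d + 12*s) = (d + 3)/(d - 4)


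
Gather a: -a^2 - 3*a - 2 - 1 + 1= -a^2 - 3*a - 2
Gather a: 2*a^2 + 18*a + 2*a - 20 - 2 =2*a^2 + 20*a - 22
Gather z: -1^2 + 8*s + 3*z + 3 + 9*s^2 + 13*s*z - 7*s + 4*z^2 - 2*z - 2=9*s^2 + s + 4*z^2 + z*(13*s + 1)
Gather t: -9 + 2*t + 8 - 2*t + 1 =0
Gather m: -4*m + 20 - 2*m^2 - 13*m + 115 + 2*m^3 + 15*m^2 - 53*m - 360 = 2*m^3 + 13*m^2 - 70*m - 225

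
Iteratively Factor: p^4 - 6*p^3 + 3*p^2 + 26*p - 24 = (p - 4)*(p^3 - 2*p^2 - 5*p + 6) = (p - 4)*(p + 2)*(p^2 - 4*p + 3) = (p - 4)*(p - 3)*(p + 2)*(p - 1)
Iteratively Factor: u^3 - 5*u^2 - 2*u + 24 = (u - 4)*(u^2 - u - 6) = (u - 4)*(u + 2)*(u - 3)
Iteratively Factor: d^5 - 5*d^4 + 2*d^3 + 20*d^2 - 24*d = (d - 2)*(d^4 - 3*d^3 - 4*d^2 + 12*d) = (d - 2)^2*(d^3 - d^2 - 6*d) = d*(d - 2)^2*(d^2 - d - 6) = d*(d - 2)^2*(d + 2)*(d - 3)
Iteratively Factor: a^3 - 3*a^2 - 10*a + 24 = (a + 3)*(a^2 - 6*a + 8) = (a - 4)*(a + 3)*(a - 2)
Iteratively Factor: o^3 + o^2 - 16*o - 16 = (o + 1)*(o^2 - 16) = (o - 4)*(o + 1)*(o + 4)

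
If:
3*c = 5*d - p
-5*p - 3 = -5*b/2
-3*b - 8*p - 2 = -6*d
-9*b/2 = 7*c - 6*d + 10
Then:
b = -788/895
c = -1918/895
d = -1337/895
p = -931/895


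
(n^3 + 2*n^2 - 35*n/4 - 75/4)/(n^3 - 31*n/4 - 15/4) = (2*n + 5)/(2*n + 1)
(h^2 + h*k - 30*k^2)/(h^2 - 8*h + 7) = (h^2 + h*k - 30*k^2)/(h^2 - 8*h + 7)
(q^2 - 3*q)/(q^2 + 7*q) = (q - 3)/(q + 7)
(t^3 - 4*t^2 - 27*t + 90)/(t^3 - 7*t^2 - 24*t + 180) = (t - 3)/(t - 6)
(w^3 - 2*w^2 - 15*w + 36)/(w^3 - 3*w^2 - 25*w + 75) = (w^2 + w - 12)/(w^2 - 25)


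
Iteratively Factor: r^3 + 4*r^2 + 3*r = (r + 3)*(r^2 + r) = r*(r + 3)*(r + 1)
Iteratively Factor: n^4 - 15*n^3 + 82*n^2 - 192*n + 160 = (n - 2)*(n^3 - 13*n^2 + 56*n - 80) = (n - 4)*(n - 2)*(n^2 - 9*n + 20) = (n - 4)^2*(n - 2)*(n - 5)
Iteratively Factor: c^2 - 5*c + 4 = (c - 1)*(c - 4)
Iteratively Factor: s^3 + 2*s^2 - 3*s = (s + 3)*(s^2 - s) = s*(s + 3)*(s - 1)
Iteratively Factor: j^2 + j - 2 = (j + 2)*(j - 1)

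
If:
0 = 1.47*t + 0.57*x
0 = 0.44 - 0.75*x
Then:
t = -0.23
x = 0.59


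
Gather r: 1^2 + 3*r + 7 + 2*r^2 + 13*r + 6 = 2*r^2 + 16*r + 14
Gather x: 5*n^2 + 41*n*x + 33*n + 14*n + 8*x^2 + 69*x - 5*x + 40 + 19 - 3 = 5*n^2 + 47*n + 8*x^2 + x*(41*n + 64) + 56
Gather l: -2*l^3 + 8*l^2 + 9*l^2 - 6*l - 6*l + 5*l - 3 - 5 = -2*l^3 + 17*l^2 - 7*l - 8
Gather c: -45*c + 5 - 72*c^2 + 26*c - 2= -72*c^2 - 19*c + 3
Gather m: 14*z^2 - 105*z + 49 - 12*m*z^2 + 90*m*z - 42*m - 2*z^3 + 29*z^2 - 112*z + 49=m*(-12*z^2 + 90*z - 42) - 2*z^3 + 43*z^2 - 217*z + 98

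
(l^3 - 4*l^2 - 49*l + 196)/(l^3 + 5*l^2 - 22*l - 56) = (l - 7)/(l + 2)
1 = 1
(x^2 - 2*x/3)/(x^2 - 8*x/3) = (3*x - 2)/(3*x - 8)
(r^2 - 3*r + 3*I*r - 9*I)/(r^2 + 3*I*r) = (r - 3)/r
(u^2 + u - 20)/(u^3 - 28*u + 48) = (u + 5)/(u^2 + 4*u - 12)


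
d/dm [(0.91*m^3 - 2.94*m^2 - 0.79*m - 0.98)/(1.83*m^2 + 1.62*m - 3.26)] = (1.6653*m^4 + 2.9484*m^3 - 12.2169*m^2 + 22.7556*m + 4.163)/(3.3489*m^4 + 5.9292*m^3 - 9.3072*m^2 - 10.5624*m + 10.6276)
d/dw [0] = 0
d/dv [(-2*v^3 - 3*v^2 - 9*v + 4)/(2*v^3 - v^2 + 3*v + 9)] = (8*v^4 + 24*v^3 - 96*v^2 - 46*v - 93)/(4*v^6 - 4*v^5 + 13*v^4 + 30*v^3 - 9*v^2 + 54*v + 81)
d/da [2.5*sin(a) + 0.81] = 2.5*cos(a)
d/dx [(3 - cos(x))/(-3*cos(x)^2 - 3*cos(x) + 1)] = (3*cos(x)^2 - 18*cos(x) - 8)*sin(x)/(-3*sin(x)^2 + 3*cos(x) + 2)^2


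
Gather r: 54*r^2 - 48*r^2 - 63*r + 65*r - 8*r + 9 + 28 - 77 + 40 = 6*r^2 - 6*r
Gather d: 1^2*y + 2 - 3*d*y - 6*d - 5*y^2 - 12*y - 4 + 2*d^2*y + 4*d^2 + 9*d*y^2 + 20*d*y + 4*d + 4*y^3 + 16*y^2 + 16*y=d^2*(2*y + 4) + d*(9*y^2 + 17*y - 2) + 4*y^3 + 11*y^2 + 5*y - 2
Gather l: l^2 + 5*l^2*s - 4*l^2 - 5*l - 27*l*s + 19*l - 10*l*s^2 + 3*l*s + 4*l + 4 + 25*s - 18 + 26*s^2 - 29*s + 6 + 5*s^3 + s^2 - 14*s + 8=l^2*(5*s - 3) + l*(-10*s^2 - 24*s + 18) + 5*s^3 + 27*s^2 - 18*s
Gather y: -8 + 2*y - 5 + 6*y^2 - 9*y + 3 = 6*y^2 - 7*y - 10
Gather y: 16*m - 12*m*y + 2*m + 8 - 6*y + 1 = 18*m + y*(-12*m - 6) + 9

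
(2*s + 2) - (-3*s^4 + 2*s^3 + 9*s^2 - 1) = 3*s^4 - 2*s^3 - 9*s^2 + 2*s + 3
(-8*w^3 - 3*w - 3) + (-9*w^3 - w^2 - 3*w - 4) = -17*w^3 - w^2 - 6*w - 7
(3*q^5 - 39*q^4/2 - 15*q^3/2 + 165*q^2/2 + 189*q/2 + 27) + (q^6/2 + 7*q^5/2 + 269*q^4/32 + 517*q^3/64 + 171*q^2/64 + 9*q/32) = q^6/2 + 13*q^5/2 - 355*q^4/32 + 37*q^3/64 + 5451*q^2/64 + 3033*q/32 + 27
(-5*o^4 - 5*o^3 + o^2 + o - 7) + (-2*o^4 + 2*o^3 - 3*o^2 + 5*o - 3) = -7*o^4 - 3*o^3 - 2*o^2 + 6*o - 10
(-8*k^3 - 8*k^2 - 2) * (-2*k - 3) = 16*k^4 + 40*k^3 + 24*k^2 + 4*k + 6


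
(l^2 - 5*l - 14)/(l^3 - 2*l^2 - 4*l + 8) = (l - 7)/(l^2 - 4*l + 4)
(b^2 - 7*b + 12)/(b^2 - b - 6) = (b - 4)/(b + 2)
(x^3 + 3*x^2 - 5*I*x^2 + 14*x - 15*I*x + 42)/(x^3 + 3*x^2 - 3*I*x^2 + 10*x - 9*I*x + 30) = (x - 7*I)/(x - 5*I)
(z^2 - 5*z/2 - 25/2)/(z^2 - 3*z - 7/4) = 2*(-2*z^2 + 5*z + 25)/(-4*z^2 + 12*z + 7)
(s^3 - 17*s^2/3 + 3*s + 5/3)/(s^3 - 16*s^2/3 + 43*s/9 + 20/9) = 3*(s^2 - 6*s + 5)/(3*s^2 - 17*s + 20)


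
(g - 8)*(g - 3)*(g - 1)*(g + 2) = g^4 - 10*g^3 + 11*g^2 + 46*g - 48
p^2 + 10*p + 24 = (p + 4)*(p + 6)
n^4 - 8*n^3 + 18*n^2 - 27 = (n - 3)^3*(n + 1)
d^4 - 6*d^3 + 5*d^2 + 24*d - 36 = (d - 3)^2*(d - 2)*(d + 2)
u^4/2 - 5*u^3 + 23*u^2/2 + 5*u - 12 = (u/2 + 1/2)*(u - 6)*(u - 4)*(u - 1)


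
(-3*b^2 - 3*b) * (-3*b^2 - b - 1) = 9*b^4 + 12*b^3 + 6*b^2 + 3*b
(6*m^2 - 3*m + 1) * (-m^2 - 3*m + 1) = -6*m^4 - 15*m^3 + 14*m^2 - 6*m + 1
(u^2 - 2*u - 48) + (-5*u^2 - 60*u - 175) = -4*u^2 - 62*u - 223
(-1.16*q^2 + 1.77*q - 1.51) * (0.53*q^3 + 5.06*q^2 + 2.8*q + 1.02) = -0.6148*q^5 - 4.9315*q^4 + 4.9079*q^3 - 3.8678*q^2 - 2.4226*q - 1.5402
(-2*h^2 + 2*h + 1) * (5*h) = -10*h^3 + 10*h^2 + 5*h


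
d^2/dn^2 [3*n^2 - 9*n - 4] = 6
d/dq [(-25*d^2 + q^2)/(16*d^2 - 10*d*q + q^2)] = 2*(q*(16*d^2 - 10*d*q + q^2) - (5*d - q)*(25*d^2 - q^2))/(16*d^2 - 10*d*q + q^2)^2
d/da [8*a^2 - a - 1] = 16*a - 1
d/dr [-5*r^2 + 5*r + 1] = 5 - 10*r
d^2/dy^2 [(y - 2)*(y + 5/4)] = 2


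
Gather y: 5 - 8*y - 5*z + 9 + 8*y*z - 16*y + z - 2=y*(8*z - 24) - 4*z + 12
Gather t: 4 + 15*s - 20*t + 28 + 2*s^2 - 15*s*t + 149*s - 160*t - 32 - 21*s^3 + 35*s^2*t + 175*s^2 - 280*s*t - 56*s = -21*s^3 + 177*s^2 + 108*s + t*(35*s^2 - 295*s - 180)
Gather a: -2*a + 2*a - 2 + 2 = 0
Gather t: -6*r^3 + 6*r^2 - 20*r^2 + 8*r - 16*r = -6*r^3 - 14*r^2 - 8*r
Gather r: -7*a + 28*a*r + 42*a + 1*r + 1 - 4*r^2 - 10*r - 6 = 35*a - 4*r^2 + r*(28*a - 9) - 5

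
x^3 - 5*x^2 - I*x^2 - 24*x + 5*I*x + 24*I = (x - 8)*(x + 3)*(x - I)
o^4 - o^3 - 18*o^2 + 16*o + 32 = (o - 4)*(o - 2)*(o + 1)*(o + 4)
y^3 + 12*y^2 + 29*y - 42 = (y - 1)*(y + 6)*(y + 7)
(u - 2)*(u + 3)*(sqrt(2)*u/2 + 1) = sqrt(2)*u^3/2 + sqrt(2)*u^2/2 + u^2 - 3*sqrt(2)*u + u - 6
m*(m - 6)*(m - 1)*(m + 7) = m^4 - 43*m^2 + 42*m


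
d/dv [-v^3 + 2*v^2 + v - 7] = -3*v^2 + 4*v + 1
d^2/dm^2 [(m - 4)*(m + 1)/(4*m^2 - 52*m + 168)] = (5*m^3 - 69*m^2 + 267*m - 191)/(m^6 - 39*m^5 + 633*m^4 - 5473*m^3 + 26586*m^2 - 68796*m + 74088)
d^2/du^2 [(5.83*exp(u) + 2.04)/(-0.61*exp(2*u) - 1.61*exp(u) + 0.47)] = (-2.169343*exp(4*u) + 2.68930699999999*exp(3*u) - 16.039218*exp(2*u) - 12.038917*exp(u) - 2.831515)*exp(u)/(0.226981*exp(6*u) + 1.797243*exp(5*u) + 4.218882*exp(4*u) + 1.403759*exp(3*u) - 3.250614*exp(2*u) + 1.066947*exp(u) - 0.103823)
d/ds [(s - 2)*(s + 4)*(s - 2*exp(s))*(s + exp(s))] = -s^3*exp(s) + 4*s^3 - 4*s^2*exp(2*s) - 5*s^2*exp(s) + 6*s^2 - 12*s*exp(2*s) + 4*s*exp(s) - 16*s + 28*exp(2*s) + 8*exp(s)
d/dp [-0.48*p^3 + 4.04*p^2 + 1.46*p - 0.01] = -1.44*p^2 + 8.08*p + 1.46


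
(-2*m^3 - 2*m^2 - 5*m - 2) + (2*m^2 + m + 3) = -2*m^3 - 4*m + 1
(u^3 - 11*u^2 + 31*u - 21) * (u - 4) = u^4 - 15*u^3 + 75*u^2 - 145*u + 84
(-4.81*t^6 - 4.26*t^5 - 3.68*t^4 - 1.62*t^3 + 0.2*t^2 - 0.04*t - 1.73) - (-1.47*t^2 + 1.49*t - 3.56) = -4.81*t^6 - 4.26*t^5 - 3.68*t^4 - 1.62*t^3 + 1.67*t^2 - 1.53*t + 1.83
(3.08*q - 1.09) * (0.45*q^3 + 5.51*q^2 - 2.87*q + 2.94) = 1.386*q^4 + 16.4803*q^3 - 14.8455*q^2 + 12.1835*q - 3.2046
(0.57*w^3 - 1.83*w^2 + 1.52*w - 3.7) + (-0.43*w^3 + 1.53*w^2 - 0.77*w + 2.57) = 0.14*w^3 - 0.3*w^2 + 0.75*w - 1.13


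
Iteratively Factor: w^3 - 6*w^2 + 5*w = (w)*(w^2 - 6*w + 5) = w*(w - 5)*(w - 1)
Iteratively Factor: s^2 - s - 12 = (s + 3)*(s - 4)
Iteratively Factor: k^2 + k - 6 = (k - 2)*(k + 3)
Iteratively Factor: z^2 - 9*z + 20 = (z - 5)*(z - 4)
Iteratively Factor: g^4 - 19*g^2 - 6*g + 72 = (g - 4)*(g^3 + 4*g^2 - 3*g - 18) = (g - 4)*(g + 3)*(g^2 + g - 6) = (g - 4)*(g + 3)^2*(g - 2)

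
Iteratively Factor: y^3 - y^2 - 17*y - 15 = (y - 5)*(y^2 + 4*y + 3) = (y - 5)*(y + 3)*(y + 1)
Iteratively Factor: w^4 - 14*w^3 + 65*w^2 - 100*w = (w - 5)*(w^3 - 9*w^2 + 20*w) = (w - 5)*(w - 4)*(w^2 - 5*w) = (w - 5)^2*(w - 4)*(w)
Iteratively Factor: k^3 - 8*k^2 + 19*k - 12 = (k - 4)*(k^2 - 4*k + 3) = (k - 4)*(k - 3)*(k - 1)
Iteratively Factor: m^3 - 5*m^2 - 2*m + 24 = (m + 2)*(m^2 - 7*m + 12) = (m - 4)*(m + 2)*(m - 3)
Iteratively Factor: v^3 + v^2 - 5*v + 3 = (v - 1)*(v^2 + 2*v - 3) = (v - 1)^2*(v + 3)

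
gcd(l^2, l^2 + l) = l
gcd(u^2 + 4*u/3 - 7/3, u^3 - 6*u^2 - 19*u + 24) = u - 1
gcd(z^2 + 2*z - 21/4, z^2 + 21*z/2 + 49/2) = z + 7/2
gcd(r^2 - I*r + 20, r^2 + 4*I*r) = r + 4*I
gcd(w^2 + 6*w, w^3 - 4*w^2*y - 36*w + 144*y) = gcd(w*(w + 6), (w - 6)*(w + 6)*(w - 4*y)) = w + 6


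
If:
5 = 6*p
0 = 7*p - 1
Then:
No Solution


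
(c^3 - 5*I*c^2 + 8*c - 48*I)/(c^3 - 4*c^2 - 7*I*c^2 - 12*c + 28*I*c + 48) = (c^2 - I*c + 12)/(c^2 - c*(4 + 3*I) + 12*I)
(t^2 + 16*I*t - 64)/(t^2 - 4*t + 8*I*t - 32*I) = (t + 8*I)/(t - 4)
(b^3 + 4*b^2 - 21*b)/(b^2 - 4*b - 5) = b*(-b^2 - 4*b + 21)/(-b^2 + 4*b + 5)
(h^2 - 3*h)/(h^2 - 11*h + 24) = h/(h - 8)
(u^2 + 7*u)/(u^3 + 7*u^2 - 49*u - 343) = u/(u^2 - 49)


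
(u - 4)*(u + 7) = u^2 + 3*u - 28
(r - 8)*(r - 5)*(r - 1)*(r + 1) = r^4 - 13*r^3 + 39*r^2 + 13*r - 40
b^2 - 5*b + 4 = (b - 4)*(b - 1)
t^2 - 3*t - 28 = (t - 7)*(t + 4)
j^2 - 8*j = j*(j - 8)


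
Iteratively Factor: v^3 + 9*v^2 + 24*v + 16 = (v + 4)*(v^2 + 5*v + 4) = (v + 1)*(v + 4)*(v + 4)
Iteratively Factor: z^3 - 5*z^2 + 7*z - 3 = (z - 3)*(z^2 - 2*z + 1) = (z - 3)*(z - 1)*(z - 1)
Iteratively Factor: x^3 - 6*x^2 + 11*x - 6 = (x - 2)*(x^2 - 4*x + 3) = (x - 2)*(x - 1)*(x - 3)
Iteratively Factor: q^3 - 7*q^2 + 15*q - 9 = (q - 1)*(q^2 - 6*q + 9) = (q - 3)*(q - 1)*(q - 3)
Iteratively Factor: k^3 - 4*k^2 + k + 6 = (k - 3)*(k^2 - k - 2) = (k - 3)*(k - 2)*(k + 1)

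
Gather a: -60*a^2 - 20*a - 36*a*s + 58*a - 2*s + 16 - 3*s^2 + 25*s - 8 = -60*a^2 + a*(38 - 36*s) - 3*s^2 + 23*s + 8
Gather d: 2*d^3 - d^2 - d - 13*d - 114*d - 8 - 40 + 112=2*d^3 - d^2 - 128*d + 64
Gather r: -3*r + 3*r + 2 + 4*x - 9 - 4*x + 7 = 0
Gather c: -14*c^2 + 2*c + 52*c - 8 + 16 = -14*c^2 + 54*c + 8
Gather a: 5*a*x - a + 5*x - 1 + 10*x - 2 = a*(5*x - 1) + 15*x - 3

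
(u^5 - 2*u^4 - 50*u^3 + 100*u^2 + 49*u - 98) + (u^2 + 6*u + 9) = u^5 - 2*u^4 - 50*u^3 + 101*u^2 + 55*u - 89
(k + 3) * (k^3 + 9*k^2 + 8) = k^4 + 12*k^3 + 27*k^2 + 8*k + 24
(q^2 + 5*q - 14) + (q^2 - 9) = 2*q^2 + 5*q - 23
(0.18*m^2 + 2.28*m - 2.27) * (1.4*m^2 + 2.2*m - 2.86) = 0.252*m^4 + 3.588*m^3 + 1.3232*m^2 - 11.5148*m + 6.4922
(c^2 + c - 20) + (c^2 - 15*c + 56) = 2*c^2 - 14*c + 36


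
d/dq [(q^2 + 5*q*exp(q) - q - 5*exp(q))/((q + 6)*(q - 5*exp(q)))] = ((q + 6)*(q - 5*exp(q))*(5*q*exp(q) + 2*q - 1) + (q + 6)*(5*exp(q) - 1)*(q^2 + 5*q*exp(q) - q - 5*exp(q)) + (q - 5*exp(q))*(-q^2 - 5*q*exp(q) + q + 5*exp(q)))/((q + 6)^2*(q - 5*exp(q))^2)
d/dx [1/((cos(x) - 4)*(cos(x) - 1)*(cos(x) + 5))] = 3*(cos(x)^2 - 7)*sin(x)/((cos(x) - 4)^2*(cos(x) - 1)^2*(cos(x) + 5)^2)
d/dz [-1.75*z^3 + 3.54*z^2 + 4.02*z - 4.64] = -5.25*z^2 + 7.08*z + 4.02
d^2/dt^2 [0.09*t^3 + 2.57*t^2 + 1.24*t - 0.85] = 0.54*t + 5.14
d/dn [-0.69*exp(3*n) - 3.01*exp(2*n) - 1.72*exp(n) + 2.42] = (-2.07*exp(2*n) - 6.02*exp(n) - 1.72)*exp(n)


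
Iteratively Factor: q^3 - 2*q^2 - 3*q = (q - 3)*(q^2 + q) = q*(q - 3)*(q + 1)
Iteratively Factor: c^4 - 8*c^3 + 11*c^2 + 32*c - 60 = (c - 5)*(c^3 - 3*c^2 - 4*c + 12) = (c - 5)*(c - 3)*(c^2 - 4) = (c - 5)*(c - 3)*(c - 2)*(c + 2)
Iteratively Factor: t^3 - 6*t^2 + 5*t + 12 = (t + 1)*(t^2 - 7*t + 12) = (t - 4)*(t + 1)*(t - 3)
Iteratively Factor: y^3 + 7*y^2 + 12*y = (y)*(y^2 + 7*y + 12) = y*(y + 4)*(y + 3)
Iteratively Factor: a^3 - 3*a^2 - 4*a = (a - 4)*(a^2 + a) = (a - 4)*(a + 1)*(a)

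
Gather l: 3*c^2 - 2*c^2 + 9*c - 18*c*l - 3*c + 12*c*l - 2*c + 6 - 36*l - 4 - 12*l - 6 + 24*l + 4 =c^2 + 4*c + l*(-6*c - 24)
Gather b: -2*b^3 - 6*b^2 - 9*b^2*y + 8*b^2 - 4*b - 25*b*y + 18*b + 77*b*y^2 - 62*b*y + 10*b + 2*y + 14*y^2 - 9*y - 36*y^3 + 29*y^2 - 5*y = -2*b^3 + b^2*(2 - 9*y) + b*(77*y^2 - 87*y + 24) - 36*y^3 + 43*y^2 - 12*y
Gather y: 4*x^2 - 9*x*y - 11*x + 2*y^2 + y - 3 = 4*x^2 - 11*x + 2*y^2 + y*(1 - 9*x) - 3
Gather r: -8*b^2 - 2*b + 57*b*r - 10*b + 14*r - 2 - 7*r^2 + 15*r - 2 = -8*b^2 - 12*b - 7*r^2 + r*(57*b + 29) - 4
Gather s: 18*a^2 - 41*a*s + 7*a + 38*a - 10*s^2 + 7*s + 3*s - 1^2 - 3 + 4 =18*a^2 + 45*a - 10*s^2 + s*(10 - 41*a)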